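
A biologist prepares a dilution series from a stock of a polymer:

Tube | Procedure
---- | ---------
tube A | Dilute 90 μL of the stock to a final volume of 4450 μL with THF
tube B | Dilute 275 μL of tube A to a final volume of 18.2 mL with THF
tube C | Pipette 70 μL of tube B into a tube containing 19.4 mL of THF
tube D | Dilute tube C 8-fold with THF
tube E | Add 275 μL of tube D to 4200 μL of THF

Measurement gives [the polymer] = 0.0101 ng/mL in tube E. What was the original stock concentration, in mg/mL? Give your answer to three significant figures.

Step 1: 90 μL brought to 4450 μL → factor 4450/90 = 49.444
Step 2: 275 μL brought to 18.2 mL → factor 18200/275 = 66.182
Step 3: 70 μL + 19.4 mL = 19470 μL total → factor 19470/70 = 278.14
Step 4: 8-fold → factor 8
Step 5: 275 μL + 4200 μL = 4475 μL total → factor 4475/275 = 16.273
Overall dilution factor = 49.444 × 66.182 × 278.14 × 8 × 16.273 = 1.1849 × 10^8
Stock = 0.0101 ng/mL × 1.1849 × 10^8 = 1.197 × 10^6 ng/mL = 1.20 mg/mL

1.20 mg/mL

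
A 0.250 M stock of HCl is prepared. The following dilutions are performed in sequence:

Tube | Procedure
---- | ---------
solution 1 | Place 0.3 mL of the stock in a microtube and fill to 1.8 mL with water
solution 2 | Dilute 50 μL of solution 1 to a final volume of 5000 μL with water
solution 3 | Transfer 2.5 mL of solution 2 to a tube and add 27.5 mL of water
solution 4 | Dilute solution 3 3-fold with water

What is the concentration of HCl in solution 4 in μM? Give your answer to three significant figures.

Step 1: 0.3 mL brought to 1.8 mL → factor 1.8/0.3 = 6
Step 2: 50 μL brought to 5000 μL → factor 5000/50 = 100
Step 3: 2.5 mL + 27.5 mL = 30 mL total → factor 30/2.5 = 12
Step 4: 3-fold → factor 3
Overall dilution factor = 6 × 100 × 12 × 3 = 21600
Final = 0.250 M / 21600 = 1.157 × 10^-5 M = 11.6 μM

11.6 μM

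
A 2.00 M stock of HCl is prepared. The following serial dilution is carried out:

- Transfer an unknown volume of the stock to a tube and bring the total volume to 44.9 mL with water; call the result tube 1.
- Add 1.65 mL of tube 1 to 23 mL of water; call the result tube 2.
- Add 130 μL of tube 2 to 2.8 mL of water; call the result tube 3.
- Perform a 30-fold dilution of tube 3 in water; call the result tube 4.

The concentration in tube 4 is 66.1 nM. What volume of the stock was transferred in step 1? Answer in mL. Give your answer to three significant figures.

0.0150 mL

Step 1: v brought to 44.9 mL → factor = 44.9 mL/v
Step 2: 1.65 mL + 23 mL = 24.65 mL total → factor 24.65/1.65 = 14.939
Step 3: 130 μL + 2.8 mL = 2930 μL total → factor 2930/130 = 22.538
Step 4: 30-fold → factor 30
Product of known-step factors = 10101
Overall factor = 2.00 M / (66.1 nM) = 3.0257 × 10^7
Step-1 factor = 3.0257 × 10^7 / 10101 = 2995.4
v = 44.9 mL / 2995.4 = 0.0150 mL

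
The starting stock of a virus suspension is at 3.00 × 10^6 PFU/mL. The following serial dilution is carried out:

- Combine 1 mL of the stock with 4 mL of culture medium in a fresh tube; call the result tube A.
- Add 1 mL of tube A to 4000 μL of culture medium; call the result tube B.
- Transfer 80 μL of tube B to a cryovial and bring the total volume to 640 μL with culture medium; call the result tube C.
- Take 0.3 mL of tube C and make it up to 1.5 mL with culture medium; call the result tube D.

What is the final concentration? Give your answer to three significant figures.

Step 1: 1 mL + 4 mL = 5 mL total → factor 5/1 = 5
Step 2: 1 mL + 4000 μL = 5 mL total → factor 5/1 = 5
Step 3: 80 μL brought to 640 μL → factor 640/80 = 8
Step 4: 0.3 mL brought to 1.5 mL → factor 1.5/0.3 = 5
Overall dilution factor = 5 × 5 × 8 × 5 = 1000
Final = 3.00 × 10^6 PFU/mL / 1000 = 3.00 × 10^3 PFU/mL

3.00 × 10^3 PFU/mL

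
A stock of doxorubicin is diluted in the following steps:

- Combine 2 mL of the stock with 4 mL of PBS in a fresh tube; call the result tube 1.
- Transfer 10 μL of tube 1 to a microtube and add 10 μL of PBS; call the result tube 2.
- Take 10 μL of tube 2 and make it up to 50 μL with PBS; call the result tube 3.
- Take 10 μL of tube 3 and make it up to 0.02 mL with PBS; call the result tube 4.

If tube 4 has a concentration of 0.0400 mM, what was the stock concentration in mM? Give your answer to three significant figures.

2.40 mM

Step 1: 2 mL + 4 mL = 6 mL total → factor 6/2 = 3
Step 2: 10 μL + 10 μL = 20 μL total → factor 20/10 = 2
Step 3: 10 μL brought to 50 μL → factor 50/10 = 5
Step 4: 10 μL brought to 0.02 mL → factor 20/10 = 2
Overall dilution factor = 3 × 2 × 5 × 2 = 60
Stock = 0.0400 mM × 60 = 2.40 mM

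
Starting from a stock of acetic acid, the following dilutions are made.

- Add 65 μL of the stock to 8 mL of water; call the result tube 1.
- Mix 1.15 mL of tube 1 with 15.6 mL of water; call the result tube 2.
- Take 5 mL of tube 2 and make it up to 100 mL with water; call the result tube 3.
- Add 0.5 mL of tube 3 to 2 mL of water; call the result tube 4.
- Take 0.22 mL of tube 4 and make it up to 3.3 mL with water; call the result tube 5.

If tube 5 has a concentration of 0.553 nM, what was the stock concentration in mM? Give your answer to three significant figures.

1.50 mM

Step 1: 65 μL + 8 mL = 8065 μL total → factor 8065/65 = 124.08
Step 2: 1.15 mL + 15.6 mL = 16.75 mL total → factor 16.75/1.15 = 14.565
Step 3: 5 mL brought to 100 mL → factor 100/5 = 20
Step 4: 0.5 mL + 2 mL = 2.5 mL total → factor 2.5/0.5 = 5
Step 5: 0.22 mL brought to 3.3 mL → factor 3.3/0.22 = 15
Overall dilution factor = 124.08 × 14.565 × 20 × 5 × 15 = 2.7108 × 10^6
Stock = 0.553 nM × 2.7108 × 10^6 = 1.499 × 10^6 nM = 1.50 mM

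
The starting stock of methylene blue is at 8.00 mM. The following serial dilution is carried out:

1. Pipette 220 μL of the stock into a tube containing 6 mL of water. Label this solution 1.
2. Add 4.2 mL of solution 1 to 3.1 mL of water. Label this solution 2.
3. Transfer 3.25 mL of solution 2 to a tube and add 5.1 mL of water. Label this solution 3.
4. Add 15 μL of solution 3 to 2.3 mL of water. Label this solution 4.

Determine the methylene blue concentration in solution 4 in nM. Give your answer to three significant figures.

411 nM

Step 1: 220 μL + 6 mL = 6220 μL total → factor 6220/220 = 28.273
Step 2: 4.2 mL + 3.1 mL = 7.3 mL total → factor 7.3/4.2 = 1.7381
Step 3: 3.25 mL + 5.1 mL = 8.35 mL total → factor 8.35/3.25 = 2.5692
Step 4: 15 μL + 2.3 mL = 2315 μL total → factor 2315/15 = 154.33
Overall dilution factor = 28.273 × 1.7381 × 2.5692 × 154.33 = 19485
Final = 8.00 mM / 19485 = 0.0004106 mM = 411 nM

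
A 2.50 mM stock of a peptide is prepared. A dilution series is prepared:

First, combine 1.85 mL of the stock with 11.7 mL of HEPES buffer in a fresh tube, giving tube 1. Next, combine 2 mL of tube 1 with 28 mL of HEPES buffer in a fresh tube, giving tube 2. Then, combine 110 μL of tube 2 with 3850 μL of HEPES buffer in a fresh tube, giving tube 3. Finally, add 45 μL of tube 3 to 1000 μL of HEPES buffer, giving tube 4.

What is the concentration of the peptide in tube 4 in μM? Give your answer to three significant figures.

Step 1: 1.85 mL + 11.7 mL = 13.55 mL total → factor 13.55/1.85 = 7.3243
Step 2: 2 mL + 28 mL = 30 mL total → factor 30/2 = 15
Step 3: 110 μL + 3850 μL = 3960 μL total → factor 3960/110 = 36
Step 4: 45 μL + 1000 μL = 1045 μL total → factor 1045/45 = 23.222
Overall dilution factor = 7.3243 × 15 × 36 × 23.222 = 91847
Final = 2.50 mM / 91847 = 2.722 × 10^-5 mM = 0.0272 μM

0.0272 μM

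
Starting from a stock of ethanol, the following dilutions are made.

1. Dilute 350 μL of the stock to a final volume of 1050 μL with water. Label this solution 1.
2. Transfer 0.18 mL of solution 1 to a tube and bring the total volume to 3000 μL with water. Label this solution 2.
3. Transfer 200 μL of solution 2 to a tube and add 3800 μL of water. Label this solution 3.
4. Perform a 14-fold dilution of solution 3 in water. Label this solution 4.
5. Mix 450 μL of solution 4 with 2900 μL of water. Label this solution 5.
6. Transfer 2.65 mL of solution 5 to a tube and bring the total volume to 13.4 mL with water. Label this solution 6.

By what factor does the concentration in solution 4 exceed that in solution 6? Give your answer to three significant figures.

Step 1: 350 μL brought to 1050 μL → factor 1050/350 = 3
Step 2: 0.18 mL brought to 3000 μL → factor 3/0.18 = 16.667
Step 3: 200 μL + 3800 μL = 4000 μL total → factor 4000/200 = 20
Step 4: 14-fold → factor 14
Step 5: 450 μL + 2900 μL = 3350 μL total → factor 3350/450 = 7.4444
Step 6: 2.65 mL brought to 13.4 mL → factor 13.4/2.65 = 5.0566
Dilution factor to solution 4 = 14000; to solution 6 = 5.2701 × 10^5
[solution 4]/[solution 6] = (factor to solution 6)/(factor to solution 4) = 5.2701 × 10^5/14000 = 37.6

37.6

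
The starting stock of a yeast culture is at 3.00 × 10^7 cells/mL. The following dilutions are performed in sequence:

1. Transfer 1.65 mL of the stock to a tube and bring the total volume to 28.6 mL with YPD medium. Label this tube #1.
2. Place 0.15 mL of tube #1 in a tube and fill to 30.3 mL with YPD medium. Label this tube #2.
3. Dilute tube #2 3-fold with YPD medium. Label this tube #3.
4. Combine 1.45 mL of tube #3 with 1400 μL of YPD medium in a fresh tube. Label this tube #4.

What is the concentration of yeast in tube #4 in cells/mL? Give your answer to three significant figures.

1.45 × 10^3 cells/mL

Step 1: 1.65 mL brought to 28.6 mL → factor 28.6/1.65 = 17.333
Step 2: 0.15 mL brought to 30.3 mL → factor 30.3/0.15 = 202
Step 3: 3-fold → factor 3
Step 4: 1.45 mL + 1400 μL = 2.85 mL total → factor 2.85/1.45 = 1.9655
Overall dilution factor = 17.333 × 202 × 3 × 1.9655 = 20646
Final = 3.00 × 10^7 cells/mL / 20646 = 1.45 × 10^3 cells/mL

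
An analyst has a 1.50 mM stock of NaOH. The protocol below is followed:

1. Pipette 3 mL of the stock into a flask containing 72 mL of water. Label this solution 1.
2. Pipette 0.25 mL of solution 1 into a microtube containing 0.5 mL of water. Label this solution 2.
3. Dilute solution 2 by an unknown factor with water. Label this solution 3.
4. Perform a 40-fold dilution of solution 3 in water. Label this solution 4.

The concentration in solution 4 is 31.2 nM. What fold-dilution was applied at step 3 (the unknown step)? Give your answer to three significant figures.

Step 1: 3 mL + 72 mL = 75 mL total → factor 75/3 = 25
Step 2: 0.25 mL + 0.5 mL = 0.75 mL total → factor 0.75/0.25 = 3
Step 3: unknown factor x
Step 4: 40-fold → factor 40
Product of known-step factors = 3000
Overall factor = 1.50 mM / (31.2 nM) = 48077
x = 48077 / 3000 = 16.0

16.0-fold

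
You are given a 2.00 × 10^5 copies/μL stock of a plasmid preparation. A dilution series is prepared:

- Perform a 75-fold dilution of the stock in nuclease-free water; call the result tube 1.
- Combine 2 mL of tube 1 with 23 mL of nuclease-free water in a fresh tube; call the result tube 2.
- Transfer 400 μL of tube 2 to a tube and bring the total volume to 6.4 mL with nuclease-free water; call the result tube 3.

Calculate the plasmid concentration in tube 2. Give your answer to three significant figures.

Step 1: 75-fold → factor 75
Step 2: 2 mL + 23 mL = 25 mL total → factor 25/2 = 12.5
Dilution factor through tube 2 = 75 × 12.5 = 937.5
[tube 2] = 2.00 × 10^5 copies/μL / 937.5 = 213 copies/μL

213 copies/μL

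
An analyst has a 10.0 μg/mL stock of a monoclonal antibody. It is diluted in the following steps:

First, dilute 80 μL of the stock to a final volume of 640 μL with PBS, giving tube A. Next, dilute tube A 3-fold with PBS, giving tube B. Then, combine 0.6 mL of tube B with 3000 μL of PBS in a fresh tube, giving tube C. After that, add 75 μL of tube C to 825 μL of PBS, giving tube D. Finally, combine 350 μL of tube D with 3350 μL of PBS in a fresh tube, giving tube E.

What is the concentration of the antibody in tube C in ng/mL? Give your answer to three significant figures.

69.4 ng/mL

Step 1: 80 μL brought to 640 μL → factor 640/80 = 8
Step 2: 3-fold → factor 3
Step 3: 0.6 mL + 3000 μL = 3.6 mL total → factor 3.6/0.6 = 6
Dilution factor through tube C = 8 × 3 × 6 = 144
[tube C] = 10.0 μg/mL / 144 = 0.06944 μg/mL = 69.4 ng/mL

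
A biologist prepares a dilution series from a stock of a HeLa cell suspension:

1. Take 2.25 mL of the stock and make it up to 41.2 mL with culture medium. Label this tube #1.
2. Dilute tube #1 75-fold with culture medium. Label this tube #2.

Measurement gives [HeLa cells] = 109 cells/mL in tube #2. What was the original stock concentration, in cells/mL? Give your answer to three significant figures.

Step 1: 2.25 mL brought to 41.2 mL → factor 41.2/2.25 = 18.311
Step 2: 75-fold → factor 75
Overall dilution factor = 18.311 × 75 = 1373.3
Stock = 109 cells/mL × 1373.3 = 1.50 × 10^5 cells/mL

1.50 × 10^5 cells/mL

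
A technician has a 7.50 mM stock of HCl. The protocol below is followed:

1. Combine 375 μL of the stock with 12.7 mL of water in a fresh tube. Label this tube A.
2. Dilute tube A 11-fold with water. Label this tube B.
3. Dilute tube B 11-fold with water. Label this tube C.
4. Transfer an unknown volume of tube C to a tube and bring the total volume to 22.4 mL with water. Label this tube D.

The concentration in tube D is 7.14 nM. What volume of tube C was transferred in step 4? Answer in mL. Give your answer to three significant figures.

Step 1: 375 μL + 12.7 mL = 13075 μL total → factor 13075/375 = 34.867
Step 2: 11-fold → factor 11
Step 3: 11-fold → factor 11
Step 4: v brought to 22.4 mL → factor = 22.4 mL/v
Product of known-step factors = 4218.9
Overall factor = 7.50 mM / (7.14 nM) = 1.0504 × 10^6
Step-4 factor = 1.0504 × 10^6 / 4218.9 = 248.98
v = 22.4 mL / 248.98 = 0.0900 mL

0.0900 mL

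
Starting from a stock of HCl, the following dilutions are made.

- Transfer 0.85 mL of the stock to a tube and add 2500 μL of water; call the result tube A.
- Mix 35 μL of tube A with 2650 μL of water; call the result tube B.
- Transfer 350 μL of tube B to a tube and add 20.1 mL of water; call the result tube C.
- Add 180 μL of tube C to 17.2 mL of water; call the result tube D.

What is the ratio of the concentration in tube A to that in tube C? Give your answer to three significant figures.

4.48 × 10^3

Step 1: 0.85 mL + 2500 μL = 3.35 mL total → factor 3.35/0.85 = 3.9412
Step 2: 35 μL + 2650 μL = 2685 μL total → factor 2685/35 = 76.714
Step 3: 350 μL + 20.1 mL = 20450 μL total → factor 20450/350 = 58.429
Dilution factor to tube A = 3.9412; to tube C = 17666
[tube A]/[tube C] = (factor to tube C)/(factor to tube A) = 17666/3.9412 = 4.48 × 10^3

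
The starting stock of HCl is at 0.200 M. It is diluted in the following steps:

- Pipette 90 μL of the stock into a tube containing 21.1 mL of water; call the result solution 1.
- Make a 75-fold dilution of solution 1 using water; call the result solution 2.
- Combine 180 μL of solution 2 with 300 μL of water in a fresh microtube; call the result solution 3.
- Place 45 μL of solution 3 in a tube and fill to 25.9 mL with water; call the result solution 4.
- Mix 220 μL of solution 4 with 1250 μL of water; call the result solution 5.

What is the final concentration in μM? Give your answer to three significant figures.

Step 1: 90 μL + 21.1 mL = 21190 μL total → factor 21190/90 = 235.44
Step 2: 75-fold → factor 75
Step 3: 180 μL + 300 μL = 480 μL total → factor 480/180 = 2.6667
Step 4: 45 μL brought to 25.9 mL → factor 25900/45 = 575.56
Step 5: 220 μL + 1250 μL = 1470 μL total → factor 1470/220 = 6.6818
Overall dilution factor = 235.44 × 75 × 2.6667 × 575.56 × 6.6818 = 1.8109 × 10^8
Final = 0.200 M / 1.8109 × 10^8 = 1.104 × 10^-9 M = 0.00110 μM

0.00110 μM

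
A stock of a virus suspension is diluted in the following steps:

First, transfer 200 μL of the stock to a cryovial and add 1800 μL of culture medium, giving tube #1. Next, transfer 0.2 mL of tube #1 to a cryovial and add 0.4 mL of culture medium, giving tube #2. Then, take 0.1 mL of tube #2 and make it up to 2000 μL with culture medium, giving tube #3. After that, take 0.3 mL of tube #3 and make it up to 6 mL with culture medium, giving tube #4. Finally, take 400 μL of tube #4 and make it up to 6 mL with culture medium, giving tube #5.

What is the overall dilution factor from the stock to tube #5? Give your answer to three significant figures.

1.80 × 10^5

Step 1: 200 μL + 1800 μL = 2000 μL total → factor 2000/200 = 10
Step 2: 0.2 mL + 0.4 mL = 0.6 mL total → factor 0.6/0.2 = 3
Step 3: 0.1 mL brought to 2000 μL → factor 2/0.1 = 20
Step 4: 0.3 mL brought to 6 mL → factor 6/0.3 = 20
Step 5: 400 μL brought to 6 mL → factor 6000/400 = 15
Overall dilution factor = 10 × 3 × 20 × 20 × 15 = 1.8 × 10^5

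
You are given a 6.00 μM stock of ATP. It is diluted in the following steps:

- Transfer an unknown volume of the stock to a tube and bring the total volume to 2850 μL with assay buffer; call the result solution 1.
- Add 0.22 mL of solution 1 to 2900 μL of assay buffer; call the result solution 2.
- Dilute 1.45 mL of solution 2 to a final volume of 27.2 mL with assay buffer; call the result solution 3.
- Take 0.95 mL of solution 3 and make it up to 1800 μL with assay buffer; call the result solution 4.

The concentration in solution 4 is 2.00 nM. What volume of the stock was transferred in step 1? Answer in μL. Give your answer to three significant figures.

479 μL

Step 1: v brought to 2850 μL → factor = 2850 μL/v
Step 2: 0.22 mL + 2900 μL = 3.12 mL total → factor 3.12/0.22 = 14.182
Step 3: 1.45 mL brought to 27.2 mL → factor 27.2/1.45 = 18.759
Step 4: 0.95 mL brought to 1800 μL → factor 1.8/0.95 = 1.8947
Product of known-step factors = 504.06
Overall factor = 6.00 μM / (2.00 nM) = 3000
Step-1 factor = 3000 / 504.06 = 5.9517
v = 2850 μL / 5.9517 = 479 μL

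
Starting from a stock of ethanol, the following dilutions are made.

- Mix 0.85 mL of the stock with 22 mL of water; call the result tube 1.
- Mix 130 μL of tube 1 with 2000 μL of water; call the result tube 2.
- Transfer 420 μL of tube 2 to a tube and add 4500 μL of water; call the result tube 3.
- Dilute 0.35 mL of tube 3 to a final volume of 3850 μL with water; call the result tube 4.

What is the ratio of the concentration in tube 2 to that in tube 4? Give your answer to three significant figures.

Step 1: 0.85 mL + 22 mL = 22.85 mL total → factor 22.85/0.85 = 26.882
Step 2: 130 μL + 2000 μL = 2130 μL total → factor 2130/130 = 16.385
Step 3: 420 μL + 4500 μL = 4920 μL total → factor 4920/420 = 11.714
Step 4: 0.35 mL brought to 3850 μL → factor 3.85/0.35 = 11
Dilution factor to tube 2 = 440.46; to tube 4 = 56756
[tube 2]/[tube 4] = (factor to tube 4)/(factor to tube 2) = 56756/440.46 = 129

129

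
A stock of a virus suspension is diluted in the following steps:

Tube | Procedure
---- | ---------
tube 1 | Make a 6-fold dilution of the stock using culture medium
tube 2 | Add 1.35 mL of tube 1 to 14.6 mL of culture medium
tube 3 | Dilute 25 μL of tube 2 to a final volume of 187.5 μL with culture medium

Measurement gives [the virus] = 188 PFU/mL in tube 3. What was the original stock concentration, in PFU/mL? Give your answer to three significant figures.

1.00 × 10^5 PFU/mL

Step 1: 6-fold → factor 6
Step 2: 1.35 mL + 14.6 mL = 15.95 mL total → factor 15.95/1.35 = 11.815
Step 3: 25 μL brought to 187.5 μL → factor 187.5/25 = 7.5
Overall dilution factor = 6 × 11.815 × 7.5 = 531.67
Stock = 188 PFU/mL × 531.67 = 1.00 × 10^5 PFU/mL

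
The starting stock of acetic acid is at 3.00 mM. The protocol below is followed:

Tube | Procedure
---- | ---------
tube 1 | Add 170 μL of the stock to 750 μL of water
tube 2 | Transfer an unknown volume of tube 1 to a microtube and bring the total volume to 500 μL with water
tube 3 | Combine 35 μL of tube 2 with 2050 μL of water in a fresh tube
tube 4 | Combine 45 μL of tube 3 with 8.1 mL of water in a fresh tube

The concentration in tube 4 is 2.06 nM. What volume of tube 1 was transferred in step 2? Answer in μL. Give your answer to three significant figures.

20.0 μL

Step 1: 170 μL + 750 μL = 920 μL total → factor 920/170 = 5.4118
Step 2: v brought to 500 μL → factor = 500 μL/v
Step 3: 35 μL + 2050 μL = 2085 μL total → factor 2085/35 = 59.571
Step 4: 45 μL + 8.1 mL = 8145 μL total → factor 8145/45 = 181
Product of known-step factors = 58352
Overall factor = 3.00 mM / (2.06 nM) = 1.4563 × 10^6
Step-2 factor = 1.4563 × 10^6 / 58352 = 24.957
v = 500 μL / 24.957 = 20.0 μL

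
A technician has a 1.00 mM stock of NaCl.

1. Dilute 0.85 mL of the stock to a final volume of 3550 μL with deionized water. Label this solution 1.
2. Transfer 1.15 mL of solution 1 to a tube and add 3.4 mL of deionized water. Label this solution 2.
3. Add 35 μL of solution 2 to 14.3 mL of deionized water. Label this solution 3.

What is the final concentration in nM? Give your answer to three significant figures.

148 nM

Step 1: 0.85 mL brought to 3550 μL → factor 3.55/0.85 = 4.1765
Step 2: 1.15 mL + 3.4 mL = 4.55 mL total → factor 4.55/1.15 = 3.9565
Step 3: 35 μL + 14.3 mL = 14335 μL total → factor 14335/35 = 409.57
Overall dilution factor = 4.1765 × 3.9565 × 409.57 = 6767.9
Final = 1.00 mM / 6767.9 = 0.0001478 mM = 148 nM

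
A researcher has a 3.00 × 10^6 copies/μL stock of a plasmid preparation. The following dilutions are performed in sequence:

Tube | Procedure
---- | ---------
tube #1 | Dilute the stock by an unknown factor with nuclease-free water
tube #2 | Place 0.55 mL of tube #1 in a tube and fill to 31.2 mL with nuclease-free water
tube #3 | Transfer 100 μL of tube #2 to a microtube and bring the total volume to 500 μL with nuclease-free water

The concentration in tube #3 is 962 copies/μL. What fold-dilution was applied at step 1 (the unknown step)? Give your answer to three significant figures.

11.0-fold

Step 1: unknown factor x
Step 2: 0.55 mL brought to 31.2 mL → factor 31.2/0.55 = 56.727
Step 3: 100 μL brought to 500 μL → factor 500/100 = 5
Product of known-step factors = 283.64
Overall factor = 3.00 × 10^6 copies/μL / (962 copies/μL) = 3118.5
x = 3118.5 / 283.64 = 11.0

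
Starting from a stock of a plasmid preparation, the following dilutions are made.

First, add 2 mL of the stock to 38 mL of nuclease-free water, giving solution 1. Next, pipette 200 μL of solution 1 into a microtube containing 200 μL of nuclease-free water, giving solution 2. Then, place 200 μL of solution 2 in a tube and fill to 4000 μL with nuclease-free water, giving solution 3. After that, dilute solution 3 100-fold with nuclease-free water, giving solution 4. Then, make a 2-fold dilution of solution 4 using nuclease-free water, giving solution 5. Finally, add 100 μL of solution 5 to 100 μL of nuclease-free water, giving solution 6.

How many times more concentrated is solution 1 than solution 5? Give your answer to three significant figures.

8.00 × 10^3

Step 1: 2 mL + 38 mL = 40 mL total → factor 40/2 = 20
Step 2: 200 μL + 200 μL = 400 μL total → factor 400/200 = 2
Step 3: 200 μL brought to 4000 μL → factor 4000/200 = 20
Step 4: 100-fold → factor 100
Step 5: 2-fold → factor 2
Dilution factor to solution 1 = 20; to solution 5 = 1.6 × 10^5
[solution 1]/[solution 5] = (factor to solution 5)/(factor to solution 1) = 1.6 × 10^5/20 = 8.00 × 10^3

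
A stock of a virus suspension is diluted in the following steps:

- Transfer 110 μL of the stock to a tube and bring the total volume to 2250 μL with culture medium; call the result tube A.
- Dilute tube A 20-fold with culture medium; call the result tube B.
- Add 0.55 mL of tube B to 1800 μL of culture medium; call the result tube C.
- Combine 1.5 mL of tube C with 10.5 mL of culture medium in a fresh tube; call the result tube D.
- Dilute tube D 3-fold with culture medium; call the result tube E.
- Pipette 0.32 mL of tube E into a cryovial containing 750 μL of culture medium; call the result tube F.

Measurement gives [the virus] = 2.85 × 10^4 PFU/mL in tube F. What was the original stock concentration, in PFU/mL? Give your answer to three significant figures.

4.00 × 10^9 PFU/mL

Step 1: 110 μL brought to 2250 μL → factor 2250/110 = 20.455
Step 2: 20-fold → factor 20
Step 3: 0.55 mL + 1800 μL = 2.35 mL total → factor 2.35/0.55 = 4.2727
Step 4: 1.5 mL + 10.5 mL = 12 mL total → factor 12/1.5 = 8
Step 5: 3-fold → factor 3
Step 6: 0.32 mL + 750 μL = 1.07 mL total → factor 1.07/0.32 = 3.3438
Overall dilution factor = 20.455 × 20 × 4.2727 × 8 × 3 × 3.3438 = 1.4027 × 10^5
Stock = 2.85 × 10^4 PFU/mL × 1.4027 × 10^5 = 4.00 × 10^9 PFU/mL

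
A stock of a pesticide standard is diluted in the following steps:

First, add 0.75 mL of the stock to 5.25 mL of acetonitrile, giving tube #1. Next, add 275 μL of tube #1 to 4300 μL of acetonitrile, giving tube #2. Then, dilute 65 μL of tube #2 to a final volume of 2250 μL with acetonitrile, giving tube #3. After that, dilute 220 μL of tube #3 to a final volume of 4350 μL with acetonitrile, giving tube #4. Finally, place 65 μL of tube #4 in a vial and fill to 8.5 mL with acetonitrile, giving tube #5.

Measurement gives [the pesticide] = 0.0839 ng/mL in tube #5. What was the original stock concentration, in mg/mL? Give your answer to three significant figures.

Step 1: 0.75 mL + 5.25 mL = 6 mL total → factor 6/0.75 = 8
Step 2: 275 μL + 4300 μL = 4575 μL total → factor 4575/275 = 16.636
Step 3: 65 μL brought to 2250 μL → factor 2250/65 = 34.615
Step 4: 220 μL brought to 4350 μL → factor 4350/220 = 19.773
Step 5: 65 μL brought to 8.5 mL → factor 8500/65 = 130.77
Overall dilution factor = 8 × 16.636 × 34.615 × 19.773 × 130.77 = 1.1912 × 10^7
Stock = 0.0839 ng/mL × 1.1912 × 10^7 = 9.994 × 10^5 ng/mL = 0.999 mg/mL

0.999 mg/mL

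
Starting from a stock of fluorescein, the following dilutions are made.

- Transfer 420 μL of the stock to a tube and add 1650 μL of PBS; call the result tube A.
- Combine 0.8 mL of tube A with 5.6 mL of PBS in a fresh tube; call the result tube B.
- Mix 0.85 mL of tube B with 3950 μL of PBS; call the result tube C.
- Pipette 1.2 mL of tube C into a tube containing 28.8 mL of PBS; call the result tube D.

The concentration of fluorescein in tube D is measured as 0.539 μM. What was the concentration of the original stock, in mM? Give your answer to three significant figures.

3.00 mM

Step 1: 420 μL + 1650 μL = 2070 μL total → factor 2070/420 = 4.9286
Step 2: 0.8 mL + 5.6 mL = 6.4 mL total → factor 6.4/0.8 = 8
Step 3: 0.85 mL + 3950 μL = 4.8 mL total → factor 4.8/0.85 = 5.6471
Step 4: 1.2 mL + 28.8 mL = 30 mL total → factor 30/1.2 = 25
Overall dilution factor = 4.9286 × 8 × 5.6471 × 25 = 5566.4
Stock = 0.539 μM × 5566.4 = 3000 μM = 3.00 mM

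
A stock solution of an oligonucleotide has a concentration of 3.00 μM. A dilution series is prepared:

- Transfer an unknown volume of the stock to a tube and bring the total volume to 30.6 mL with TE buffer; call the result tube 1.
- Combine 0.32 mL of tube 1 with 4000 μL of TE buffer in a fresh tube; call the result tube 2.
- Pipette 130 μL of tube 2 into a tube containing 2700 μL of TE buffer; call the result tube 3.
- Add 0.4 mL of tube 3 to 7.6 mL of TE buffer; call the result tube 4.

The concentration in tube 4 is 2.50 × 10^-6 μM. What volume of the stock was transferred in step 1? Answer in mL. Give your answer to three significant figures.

0.150 mL

Step 1: v brought to 30.6 mL → factor = 30.6 mL/v
Step 2: 0.32 mL + 4000 μL = 4.32 mL total → factor 4.32/0.32 = 13.5
Step 3: 130 μL + 2700 μL = 2830 μL total → factor 2830/130 = 21.769
Step 4: 0.4 mL + 7.6 mL = 8 mL total → factor 8/0.4 = 20
Product of known-step factors = 5877.7
Overall factor = 3.00 μM / (2.50 × 10^-6 μM) = 1.2 × 10^6
Step-1 factor = 1.2 × 10^6 / 5877.7 = 204.16
v = 30.6 mL / 204.16 = 0.150 mL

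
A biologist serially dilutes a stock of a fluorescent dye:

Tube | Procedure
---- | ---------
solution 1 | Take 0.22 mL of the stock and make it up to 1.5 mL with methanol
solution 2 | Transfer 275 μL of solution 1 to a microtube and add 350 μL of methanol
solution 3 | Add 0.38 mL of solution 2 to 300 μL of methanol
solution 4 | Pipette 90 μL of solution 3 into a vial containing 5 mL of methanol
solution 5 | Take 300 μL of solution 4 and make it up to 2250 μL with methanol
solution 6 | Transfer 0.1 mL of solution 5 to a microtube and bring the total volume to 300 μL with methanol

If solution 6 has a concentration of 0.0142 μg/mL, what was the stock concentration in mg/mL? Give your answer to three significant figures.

0.501 mg/mL

Step 1: 0.22 mL brought to 1.5 mL → factor 1.5/0.22 = 6.8182
Step 2: 275 μL + 350 μL = 625 μL total → factor 625/275 = 2.2727
Step 3: 0.38 mL + 300 μL = 0.68 mL total → factor 0.68/0.38 = 1.7895
Step 4: 90 μL + 5 mL = 5090 μL total → factor 5090/90 = 56.556
Step 5: 300 μL brought to 2250 μL → factor 2250/300 = 7.5
Step 6: 0.1 mL brought to 300 μL → factor 0.3/0.1 = 3
Overall dilution factor = 6.8182 × 2.2727 × 1.7895 × 56.556 × 7.5 × 3 = 35286
Stock = 0.0142 μg/mL × 35286 = 501.1 μg/mL = 0.501 mg/mL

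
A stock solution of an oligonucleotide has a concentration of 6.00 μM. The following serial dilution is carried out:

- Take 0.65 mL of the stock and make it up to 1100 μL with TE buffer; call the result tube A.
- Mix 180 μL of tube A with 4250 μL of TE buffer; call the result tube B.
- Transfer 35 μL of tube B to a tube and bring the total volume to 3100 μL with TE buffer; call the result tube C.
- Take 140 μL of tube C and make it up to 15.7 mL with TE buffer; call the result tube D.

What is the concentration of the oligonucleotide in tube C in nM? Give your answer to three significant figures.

1.63 nM

Step 1: 0.65 mL brought to 1100 μL → factor 1.1/0.65 = 1.6923
Step 2: 180 μL + 4250 μL = 4430 μL total → factor 4430/180 = 24.611
Step 3: 35 μL brought to 3100 μL → factor 3100/35 = 88.571
Dilution factor through tube C = 1.6923 × 24.611 × 88.571 = 3689
[tube C] = 6.00 μM / 3689 = 0.001626 μM = 1.63 nM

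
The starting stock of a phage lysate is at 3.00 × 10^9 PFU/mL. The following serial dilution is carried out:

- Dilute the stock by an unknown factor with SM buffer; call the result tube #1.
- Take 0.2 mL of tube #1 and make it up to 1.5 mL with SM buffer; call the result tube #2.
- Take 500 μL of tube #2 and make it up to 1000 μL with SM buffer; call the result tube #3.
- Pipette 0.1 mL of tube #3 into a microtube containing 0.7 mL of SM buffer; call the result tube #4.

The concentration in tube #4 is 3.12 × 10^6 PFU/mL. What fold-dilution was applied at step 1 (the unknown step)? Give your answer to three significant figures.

8.01-fold

Step 1: unknown factor x
Step 2: 0.2 mL brought to 1.5 mL → factor 1.5/0.2 = 7.5
Step 3: 500 μL brought to 1000 μL → factor 1000/500 = 2
Step 4: 0.1 mL + 0.7 mL = 0.8 mL total → factor 0.8/0.1 = 8
Product of known-step factors = 120
Overall factor = 3.00 × 10^9 PFU/mL / (3.12 × 10^6 PFU/mL) = 961.54
x = 961.54 / 120 = 8.01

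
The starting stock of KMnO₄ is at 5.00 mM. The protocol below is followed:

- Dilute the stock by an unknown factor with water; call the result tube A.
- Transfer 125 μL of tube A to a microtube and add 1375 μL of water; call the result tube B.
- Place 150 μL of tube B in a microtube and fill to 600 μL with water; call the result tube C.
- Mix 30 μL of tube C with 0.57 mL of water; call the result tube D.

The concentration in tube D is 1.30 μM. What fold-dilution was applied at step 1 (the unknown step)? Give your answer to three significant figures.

Step 1: unknown factor x
Step 2: 125 μL + 1375 μL = 1500 μL total → factor 1500/125 = 12
Step 3: 150 μL brought to 600 μL → factor 600/150 = 4
Step 4: 30 μL + 0.57 mL = 600 μL total → factor 600/30 = 20
Product of known-step factors = 960
Overall factor = 5.00 mM / (1.30 μM) = 3846.2
x = 3846.2 / 960 = 4.01

4.01-fold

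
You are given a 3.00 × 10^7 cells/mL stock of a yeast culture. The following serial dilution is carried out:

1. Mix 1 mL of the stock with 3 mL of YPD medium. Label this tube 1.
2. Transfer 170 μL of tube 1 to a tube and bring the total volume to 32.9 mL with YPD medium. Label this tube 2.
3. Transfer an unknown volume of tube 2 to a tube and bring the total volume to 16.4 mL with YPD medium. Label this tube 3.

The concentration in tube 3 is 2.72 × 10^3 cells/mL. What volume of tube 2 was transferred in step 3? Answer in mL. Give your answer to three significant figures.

Step 1: 1 mL + 3 mL = 4 mL total → factor 4/1 = 4
Step 2: 170 μL brought to 32.9 mL → factor 32900/170 = 193.53
Step 3: v brought to 16.4 mL → factor = 16.4 mL/v
Product of known-step factors = 774.12
Overall factor = 3.00 × 10^7 cells/mL / (2.72 × 10^3 cells/mL) = 11029
Step-3 factor = 11029 / 774.12 = 14.248
v = 16.4 mL / 14.248 = 1.15 mL

1.15 mL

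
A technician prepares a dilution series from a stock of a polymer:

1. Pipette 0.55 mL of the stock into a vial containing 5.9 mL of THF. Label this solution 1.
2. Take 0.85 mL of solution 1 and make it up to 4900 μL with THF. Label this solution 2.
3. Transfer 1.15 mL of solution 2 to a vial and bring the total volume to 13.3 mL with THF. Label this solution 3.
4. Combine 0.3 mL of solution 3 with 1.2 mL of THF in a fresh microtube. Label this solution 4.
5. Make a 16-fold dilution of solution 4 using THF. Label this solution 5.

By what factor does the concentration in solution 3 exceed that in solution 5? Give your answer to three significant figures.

80.0

Step 1: 0.55 mL + 5.9 mL = 6.45 mL total → factor 6.45/0.55 = 11.727
Step 2: 0.85 mL brought to 4900 μL → factor 4.9/0.85 = 5.7647
Step 3: 1.15 mL brought to 13.3 mL → factor 13.3/1.15 = 11.565
Step 4: 0.3 mL + 1.2 mL = 1.5 mL total → factor 1.5/0.3 = 5
Step 5: 16-fold → factor 16
Dilution factor to solution 3 = 781.86; to solution 5 = 62549
[solution 3]/[solution 5] = (factor to solution 5)/(factor to solution 3) = 62549/781.86 = 80.0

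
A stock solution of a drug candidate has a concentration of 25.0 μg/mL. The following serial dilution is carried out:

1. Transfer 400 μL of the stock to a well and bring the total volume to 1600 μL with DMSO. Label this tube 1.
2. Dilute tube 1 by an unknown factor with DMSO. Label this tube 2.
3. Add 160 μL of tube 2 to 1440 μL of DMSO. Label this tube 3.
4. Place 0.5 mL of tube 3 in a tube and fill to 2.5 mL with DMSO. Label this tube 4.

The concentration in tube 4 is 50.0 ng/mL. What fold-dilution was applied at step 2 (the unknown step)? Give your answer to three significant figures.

Step 1: 400 μL brought to 1600 μL → factor 1600/400 = 4
Step 2: unknown factor x
Step 3: 160 μL + 1440 μL = 1600 μL total → factor 1600/160 = 10
Step 4: 0.5 mL brought to 2.5 mL → factor 2.5/0.5 = 5
Product of known-step factors = 200
Overall factor = 25.0 μg/mL / (50.0 ng/mL) = 500
x = 500 / 200 = 2.50

2.50-fold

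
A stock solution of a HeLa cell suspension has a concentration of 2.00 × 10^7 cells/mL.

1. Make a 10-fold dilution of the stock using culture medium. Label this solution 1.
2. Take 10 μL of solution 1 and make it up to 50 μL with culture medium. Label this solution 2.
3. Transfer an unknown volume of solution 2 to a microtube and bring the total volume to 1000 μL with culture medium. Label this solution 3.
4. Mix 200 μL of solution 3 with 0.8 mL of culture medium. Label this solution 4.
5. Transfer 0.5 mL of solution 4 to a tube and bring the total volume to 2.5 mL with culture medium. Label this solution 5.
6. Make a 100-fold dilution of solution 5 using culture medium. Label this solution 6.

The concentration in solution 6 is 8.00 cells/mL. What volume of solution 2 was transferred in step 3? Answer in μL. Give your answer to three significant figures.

50.0 μL

Step 1: 10-fold → factor 10
Step 2: 10 μL brought to 50 μL → factor 50/10 = 5
Step 3: v brought to 1000 μL → factor = 1000 μL/v
Step 4: 200 μL + 0.8 mL = 1000 μL total → factor 1000/200 = 5
Step 5: 0.5 mL brought to 2.5 mL → factor 2.5/0.5 = 5
Step 6: 100-fold → factor 100
Product of known-step factors = 1.25 × 10^5
Overall factor = 2.00 × 10^7 cells/mL / (8.00 cells/mL) = 2.5 × 10^6
Step-3 factor = 2.5 × 10^6 / 1.25 × 10^5 = 20
v = 1000 μL / 20 = 50.0 μL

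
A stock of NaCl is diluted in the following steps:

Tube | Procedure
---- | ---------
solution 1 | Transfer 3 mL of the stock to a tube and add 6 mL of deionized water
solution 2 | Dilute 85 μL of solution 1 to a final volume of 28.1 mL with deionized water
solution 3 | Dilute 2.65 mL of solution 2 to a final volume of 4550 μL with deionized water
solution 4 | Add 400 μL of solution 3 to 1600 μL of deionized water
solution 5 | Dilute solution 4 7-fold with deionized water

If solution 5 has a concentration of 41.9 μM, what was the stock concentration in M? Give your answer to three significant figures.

2.50 M

Step 1: 3 mL + 6 mL = 9 mL total → factor 9/3 = 3
Step 2: 85 μL brought to 28.1 mL → factor 28100/85 = 330.59
Step 3: 2.65 mL brought to 4550 μL → factor 4.55/2.65 = 1.717
Step 4: 400 μL + 1600 μL = 2000 μL total → factor 2000/400 = 5
Step 5: 7-fold → factor 7
Overall dilution factor = 3 × 330.59 × 1.717 × 5 × 7 = 59599
Stock = 41.9 μM × 59599 = 2.497 × 10^6 μM = 2.50 M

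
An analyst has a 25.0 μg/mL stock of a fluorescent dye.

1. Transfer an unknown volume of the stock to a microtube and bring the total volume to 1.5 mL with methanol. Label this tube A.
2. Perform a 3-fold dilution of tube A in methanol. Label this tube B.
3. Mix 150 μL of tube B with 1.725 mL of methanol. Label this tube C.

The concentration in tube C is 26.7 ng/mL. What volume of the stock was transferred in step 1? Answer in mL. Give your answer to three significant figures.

Step 1: v brought to 1.5 mL → factor = 1.5 mL/v
Step 2: 3-fold → factor 3
Step 3: 150 μL + 1.725 mL = 1875 μL total → factor 1875/150 = 12.5
Product of known-step factors = 37.5
Overall factor = 25.0 μg/mL / (26.7 ng/mL) = 936.33
Step-1 factor = 936.33 / 37.5 = 24.969
v = 1.5 mL / 24.969 = 0.0601 mL

0.0601 mL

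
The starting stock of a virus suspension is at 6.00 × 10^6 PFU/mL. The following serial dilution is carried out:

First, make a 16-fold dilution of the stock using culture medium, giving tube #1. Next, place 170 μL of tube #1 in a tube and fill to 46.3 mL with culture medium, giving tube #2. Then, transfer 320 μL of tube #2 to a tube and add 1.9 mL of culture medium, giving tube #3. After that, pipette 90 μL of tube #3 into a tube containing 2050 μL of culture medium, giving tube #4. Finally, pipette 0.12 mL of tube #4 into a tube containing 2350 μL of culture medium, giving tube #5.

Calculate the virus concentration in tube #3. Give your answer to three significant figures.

198 PFU/mL

Step 1: 16-fold → factor 16
Step 2: 170 μL brought to 46.3 mL → factor 46300/170 = 272.35
Step 3: 320 μL + 1.9 mL = 2220 μL total → factor 2220/320 = 6.9375
Dilution factor through tube #3 = 16 × 272.35 × 6.9375 = 30231
[tube #3] = 6.00 × 10^6 PFU/mL / 30231 = 198 PFU/mL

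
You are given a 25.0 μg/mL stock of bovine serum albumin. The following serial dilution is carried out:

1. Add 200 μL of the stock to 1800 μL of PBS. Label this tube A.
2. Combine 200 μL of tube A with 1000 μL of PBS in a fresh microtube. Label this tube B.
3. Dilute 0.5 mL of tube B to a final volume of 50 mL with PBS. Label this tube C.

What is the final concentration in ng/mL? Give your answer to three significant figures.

Step 1: 200 μL + 1800 μL = 2000 μL total → factor 2000/200 = 10
Step 2: 200 μL + 1000 μL = 1200 μL total → factor 1200/200 = 6
Step 3: 0.5 mL brought to 50 mL → factor 50/0.5 = 100
Overall dilution factor = 10 × 6 × 100 = 6000
Final = 25.0 μg/mL / 6000 = 0.004167 μg/mL = 4.17 ng/mL

4.17 ng/mL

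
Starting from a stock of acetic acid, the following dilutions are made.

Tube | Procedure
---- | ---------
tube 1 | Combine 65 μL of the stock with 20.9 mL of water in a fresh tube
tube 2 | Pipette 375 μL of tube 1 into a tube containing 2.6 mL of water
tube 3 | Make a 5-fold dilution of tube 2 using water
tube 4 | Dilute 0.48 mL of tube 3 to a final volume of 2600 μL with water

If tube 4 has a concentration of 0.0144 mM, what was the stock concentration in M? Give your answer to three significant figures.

Step 1: 65 μL + 20.9 mL = 20965 μL total → factor 20965/65 = 322.54
Step 2: 375 μL + 2.6 mL = 2975 μL total → factor 2975/375 = 7.9333
Step 3: 5-fold → factor 5
Step 4: 0.48 mL brought to 2600 μL → factor 2.6/0.48 = 5.4167
Overall dilution factor = 322.54 × 7.9333 × 5 × 5.4167 = 69301
Stock = 0.0144 mM × 69301 = 997.9 mM = 0.998 M

0.998 M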